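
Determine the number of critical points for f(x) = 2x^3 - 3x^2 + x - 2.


Find where f'(x) = 0:
f(x) = 2x^3 - 3x^2 + x - 2
f'(x) = 6x^2 - 6x + 1
This is a quadratic in x. Use the discriminant to count real roots.
Discriminant = (-6)^2 - 4 * 6 * 1
= 36 - 24
= 12
Since discriminant > 0, f'(x) = 0 has 2 real solutions.
Number of critical points: 2

2


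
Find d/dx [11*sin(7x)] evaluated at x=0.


Apply the chain rule to differentiate 11*sin(7x):
d/dx [11*sin(7x)]
= 11 * cos(7x) * d/dx(7x)
= 11 * 7 * cos(7x)
= 77 * cos(7x)
Evaluate at x = 0:
= 77 * cos(0)
= 77 * 1
= 77

77


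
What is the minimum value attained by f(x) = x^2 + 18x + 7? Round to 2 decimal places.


For a quadratic f(x) = ax^2 + bx + c with a > 0, the minimum is at the vertex.
Vertex x-coordinate: x = -b/(2a)
x = -(18) / (2 * 1)
x = -18/2 = -9
Substitute back to find the minimum value:
f(-9) = 1 * (-9)^2 + 18 * (-9) + 7
= 81 - 162 + 7
= -74 = -74.00

-74.00


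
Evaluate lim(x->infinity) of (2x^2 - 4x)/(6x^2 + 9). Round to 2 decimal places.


For limits at infinity with equal-degree polynomials,
we compare leading coefficients.
Numerator leading term: 2x^2
Denominator leading term: 6x^2
Divide both by x^2:
lim = (2 - 4/x) / (6 + 9/x^2)
As x -> infinity, the 1/x and 1/x^2 terms vanish:
= 2/6 = 1/3 ≈ 0.33

0.33


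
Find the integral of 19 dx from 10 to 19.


The integral of a constant k over [a, b] equals k * (b - a).
integral from 10 to 19 of 19 dx
= 19 * (19 - 10)
= 19 * 9
= 171

171


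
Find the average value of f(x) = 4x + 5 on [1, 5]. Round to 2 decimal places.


Average value = 1/(b-a) * integral from a to b of f(x) dx
First compute the integral of 4x + 5:
F(x) = 2x^2 + 5x
F(5) = 2 * 25 + 5 * 5 = 75
F(1) = 2 * 1 + 5 * 1 = 7
Integral = 75 - 7 = 68
Average = 68 / (5 - 1) = 68 / 4
= 17 = 17.00

17.00


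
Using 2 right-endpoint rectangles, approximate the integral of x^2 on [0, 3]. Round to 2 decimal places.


Right Riemann sum uses right endpoints of each subinterval.
Interval: [0, 3], n = 2
dx = (3 - 0) / 2 = 3/2
Right endpoints: [3/2, 3]
f values: [9/4, 9]
Sum = dx * (sum of f values)
= 3/2 * 45/4
= 135/8 ≈ 16.88

16.88


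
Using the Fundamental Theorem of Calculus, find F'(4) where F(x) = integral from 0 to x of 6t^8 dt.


By the Fundamental Theorem of Calculus (Part 1):
If F(x) = integral from 0 to x of f(t) dt, then F'(x) = f(x)
Here f(t) = 6t^8
So F'(x) = 6x^8
Evaluate at x = 4:
F'(4) = 6 * 4^8
= 6 * 65536
= 393216

393216


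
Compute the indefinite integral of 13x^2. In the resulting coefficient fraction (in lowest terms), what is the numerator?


Apply the power rule for integration:
integral of ax^n dx = a/(n+1) * x^(n+1) + C
integral of 13x^2 dx
= 13/3 * x^3 + C
The coefficient in lowest terms is 13/3, and its numerator is 13

13


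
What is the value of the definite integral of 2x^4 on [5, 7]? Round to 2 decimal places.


Find the antiderivative of 2x^4:
F(x) = 2/5 * x^5
Apply the Fundamental Theorem of Calculus:
F(7) - F(5)
= 2/5 * 7^5 - 2/5 * 5^5
= 2/5 * (16807 - 3125)
= 2/5 * 13682
= 27364/5 = 5472.80

5472.80


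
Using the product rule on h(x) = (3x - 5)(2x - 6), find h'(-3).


Let u(x) = 3x - 5 and v(x) = 2x - 6
u'(x) = 3
v'(x) = 2
Product rule: h'(x) = u'(x)*v(x) + u(x)*v'(x)
= 3 * (2x - 6) + (3x - 5) * 2
At x = -3:
u(-3) = 3 * (-3) - 5 = -14
v(-3) = 2 * (-3) - 6 = -12
h'(-3) = 3 * (-12) + (-14) * 2
= -36 - 28
= -64

-64


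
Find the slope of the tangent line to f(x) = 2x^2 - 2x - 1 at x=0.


The slope of the tangent line equals f'(x) at the point.
f(x) = 2x^2 - 2x - 1
f'(x) = 4x - 2
At x = 0:
f'(0) = 4 * 0 - 2
= 0 - 2
= -2

-2


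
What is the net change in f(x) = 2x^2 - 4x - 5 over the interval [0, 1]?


Net change = f(b) - f(a)
f(x) = 2x^2 - 4x - 5
Compute f(1):
f(1) = 2 * 1^2 - 4 * 1 - 5
= 2 - 4 - 5
= -7
Compute f(0):
f(0) = 2 * 0^2 - 4 * 0 - 5
= 0 + 0 - 5
= -5
Net change = -7 - (-5) = -2

-2


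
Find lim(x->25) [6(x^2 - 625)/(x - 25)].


Direct substitution gives 0/0, so we factor the numerator.
Factor: 6(x^2 - 625) = 6 * (x - 25)(x + 25)
Cancel the common factor (x - 25):
6(x^2 - 625)/(x - 25) = 6 * (x + 25)
Now substitute x = 25:
= 6 * (25 + 25) = 300

300


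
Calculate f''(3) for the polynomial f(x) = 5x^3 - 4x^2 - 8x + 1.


First derivative:
f'(x) = 15x^2 - 8x - 8
Second derivative:
f''(x) = 30x - 8
Substitute x = 3:
f''(3) = 30 * 3 - 8
= 90 - 8
= 82

82


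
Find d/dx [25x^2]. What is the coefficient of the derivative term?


We apply the power rule: d/dx [ax^n] = a*n * x^(n-1)
d/dx [25x^2]
= 25 * 2 * x^(2-1)
= 50x
The coefficient is 50

50


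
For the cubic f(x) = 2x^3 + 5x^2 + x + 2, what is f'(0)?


Differentiate f(x) = 2x^3 + 5x^2 + x + 2 term by term:
f'(x) = 6x^2 + 10x + 1
Substitute x = 0:
f'(0) = 6 * 0^2 + 10 * 0 + 1
= 0 + 0 + 1
= 1

1


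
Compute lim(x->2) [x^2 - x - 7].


Since polynomials are continuous, we use direct substitution.
lim(x->2) of x^2 - x - 7
= 1 * 2^2 - 1 * 2 - 7
= 4 - 2 - 7
= -5

-5


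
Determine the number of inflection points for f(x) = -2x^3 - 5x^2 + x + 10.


Inflection points occur where f''(x) = 0 and concavity changes.
f(x) = -2x^3 - 5x^2 + x + 10
f'(x) = -6x^2 - 10x + 1
f''(x) = -12x - 10
Set f''(x) = 0:
-12x - 10 = 0
x = 10 / (-12) = -5/6
Since f''(x) is linear (degree 1), it changes sign at this point.
Therefore there is exactly 1 inflection point.

1


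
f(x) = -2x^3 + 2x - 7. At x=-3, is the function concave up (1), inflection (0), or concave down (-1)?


Concavity is determined by the sign of f''(x).
f(x) = -2x^3 + 2x - 7
f'(x) = -6x^2 + 2
f''(x) = -12x
f''(-3) = -12 * (-3) + 0
= 36 + 0
= 36
Since f''(-3) > 0, the function is concave up (1)

1


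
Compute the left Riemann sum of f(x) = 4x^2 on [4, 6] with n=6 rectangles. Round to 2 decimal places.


Left Riemann sum uses left endpoints of each subinterval.
Interval: [4, 6], n = 6
dx = (6 - 4) / 6 = 1/3
Left endpoints: [4, 13/3, 14/3, 5, 16/3, 17/3]
f values: [64, 676/9, 784/9, 100, 1024/9, 1156/9]
Sum = dx * (sum of f values)
= 1/3 * 5116/9
= 5116/27 ≈ 189.48

189.48


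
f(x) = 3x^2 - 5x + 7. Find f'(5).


Differentiate term by term using power and sum rules:
f(x) = 3x^2 - 5x + 7
f'(x) = 6x - 5
Substitute x = 5:
f'(5) = 6 * 5 - 5
= 30 - 5
= 25

25


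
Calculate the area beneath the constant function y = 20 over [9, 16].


The area under a constant function y = 20 is a rectangle.
Width = 16 - 9 = 7
Height = 20
Area = width * height
= 7 * 20
= 140

140


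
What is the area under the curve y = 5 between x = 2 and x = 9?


The area under a constant function y = 5 is a rectangle.
Width = 9 - 2 = 7
Height = 5
Area = width * height
= 7 * 5
= 35

35


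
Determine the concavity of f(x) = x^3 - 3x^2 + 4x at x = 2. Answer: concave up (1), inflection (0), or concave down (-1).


Concavity is determined by the sign of f''(x).
f(x) = x^3 - 3x^2 + 4x
f'(x) = 3x^2 - 6x + 4
f''(x) = 6x - 6
f''(2) = 6 * 2 - 6
= 12 - 6
= 6
Since f''(2) > 0, the function is concave up (1)

1


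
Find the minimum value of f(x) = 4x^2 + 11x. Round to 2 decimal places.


For a quadratic f(x) = ax^2 + bx + c with a > 0, the minimum is at the vertex.
Vertex x-coordinate: x = -b/(2a)
x = -(11) / (2 * 4)
x = -11/8
Substitute back to find the minimum value:
f(-11/8) = 4 * (-11/8)^2 + 11 * (-11/8) + 0
= 121/16 - 121/8 + 0
= -121/16 ≈ -7.56

-7.56


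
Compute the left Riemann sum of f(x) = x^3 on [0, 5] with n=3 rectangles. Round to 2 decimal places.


Left Riemann sum uses left endpoints of each subinterval.
Interval: [0, 5], n = 3
dx = (5 - 0) / 3 = 5/3
Left endpoints: [0, 5/3, 10/3]
f values: [0, 125/27, 1000/27]
Sum = dx * (sum of f values)
= 5/3 * 125/3
= 625/9 ≈ 69.44

69.44


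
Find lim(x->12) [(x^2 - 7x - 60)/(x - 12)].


Direct substitution gives 0/0, so we factor the numerator.
Factor: (x^2 - 7x - 60) = (x - 12)(x + 5)
Cancel the common factor (x - 12):
(x^2 - 7x - 60)/(x - 12) = (x + 5)
Now substitute x = 12:
= (12) - (-5) = 17

17


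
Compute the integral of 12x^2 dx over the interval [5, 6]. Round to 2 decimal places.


Find the antiderivative of 12x^2:
F(x) = 12/3 * x^3
Apply the Fundamental Theorem of Calculus:
F(6) - F(5)
= 12/3 * 6^3 - 12/3 * 5^3
= 12/3 * (216 - 125)
= 12/3 * 91
= 364 = 364.00

364.00


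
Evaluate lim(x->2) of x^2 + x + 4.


Since polynomials are continuous, we use direct substitution.
lim(x->2) of x^2 + x + 4
= 1 * 2^2 + 1 * 2 + 4
= 4 + 2 + 4
= 10

10


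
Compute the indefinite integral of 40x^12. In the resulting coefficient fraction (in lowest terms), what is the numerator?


Apply the power rule for integration:
integral of ax^n dx = a/(n+1) * x^(n+1) + C
integral of 40x^12 dx
= 40/13 * x^13 + C
The coefficient in lowest terms is 40/13, and its numerator is 40

40


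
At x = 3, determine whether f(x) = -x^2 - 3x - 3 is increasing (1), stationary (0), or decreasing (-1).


Compute f'(x) to determine behavior:
f'(x) = -2x - 3
f'(3) = -2 * 3 - 3
= -6 - 3
= -9
Since f'(3) < 0, the function is decreasing (-1)

-1


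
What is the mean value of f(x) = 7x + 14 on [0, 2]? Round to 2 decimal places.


Average value = 1/(b-a) * integral from a to b of f(x) dx
First compute the integral of 7x + 14:
F(x) = (7/2)x^2 + 14x
F(2) = 7/2 * 4 + 14 * 2 = 42
F(0) = 7/2 * 0 + 14 * 0 = 0
Integral = 42 - 0 = 42
Average = 42 / (2 - 0) = 42 / 2
= 21 = 21.00

21.00


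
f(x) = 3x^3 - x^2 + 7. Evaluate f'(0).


Differentiate f(x) = 3x^3 - x^2 + 7 term by term:
f'(x) = 9x^2 - 2x
Substitute x = 0:
f'(0) = 9 * 0^2 - 2 * 0 + 0
= 0 + 0 + 0
= 0

0


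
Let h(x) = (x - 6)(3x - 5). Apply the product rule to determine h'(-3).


Let u(x) = x - 6 and v(x) = 3x - 5
u'(x) = 1
v'(x) = 3
Product rule: h'(x) = u'(x)*v(x) + u(x)*v'(x)
= 1 * (3x - 5) + (x - 6) * 3
At x = -3:
u(-3) = 1 * (-3) - 6 = -9
v(-3) = 3 * (-3) - 5 = -14
h'(-3) = 1 * (-14) + (-9) * 3
= -14 - 27
= -41

-41


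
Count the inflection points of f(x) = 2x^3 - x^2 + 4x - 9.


Inflection points occur where f''(x) = 0 and concavity changes.
f(x) = 2x^3 - x^2 + 4x - 9
f'(x) = 6x^2 - 2x + 4
f''(x) = 12x - 2
Set f''(x) = 0:
12x - 2 = 0
x = 2 / 12 = 1/6
Since f''(x) is linear (degree 1), it changes sign at this point.
Therefore there is exactly 1 inflection point.

1


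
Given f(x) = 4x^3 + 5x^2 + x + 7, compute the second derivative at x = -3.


First derivative:
f'(x) = 12x^2 + 10x + 1
Second derivative:
f''(x) = 24x + 10
Substitute x = -3:
f''(-3) = 24 * (-3) + 10
= -72 + 10
= -62

-62


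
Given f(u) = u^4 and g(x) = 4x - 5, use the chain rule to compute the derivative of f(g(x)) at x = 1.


Using the chain rule: (f(g(x)))' = f'(g(x)) * g'(x)
First, find g(1):
g(1) = 4 * 1 - 5 = -1
Next, f'(u) = 4u^3
And g'(x) = 4
So f'(g(1)) * g'(1)
= 4 * (-1)^3 * 4
= 4 * (-1) * 4
= -16

-16


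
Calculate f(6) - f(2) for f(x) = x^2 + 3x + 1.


Net change = f(b) - f(a)
f(x) = x^2 + 3x + 1
Compute f(6):
f(6) = 1 * 6^2 + 3 * 6 + 1
= 36 + 18 + 1
= 55
Compute f(2):
f(2) = 1 * 2^2 + 3 * 2 + 1
= 4 + 6 + 1
= 11
Net change = 55 - 11 = 44

44


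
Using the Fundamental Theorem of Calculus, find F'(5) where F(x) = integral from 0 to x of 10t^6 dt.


By the Fundamental Theorem of Calculus (Part 1):
If F(x) = integral from 0 to x of f(t) dt, then F'(x) = f(x)
Here f(t) = 10t^6
So F'(x) = 10x^6
Evaluate at x = 5:
F'(5) = 10 * 5^6
= 10 * 15625
= 156250

156250


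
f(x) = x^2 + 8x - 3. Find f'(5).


Differentiate term by term using power and sum rules:
f(x) = x^2 + 8x - 3
f'(x) = 2x + 8
Substitute x = 5:
f'(5) = 2 * 5 + 8
= 10 + 8
= 18

18


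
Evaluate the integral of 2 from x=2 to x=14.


The integral of a constant k over [a, b] equals k * (b - a).
integral from 2 to 14 of 2 dx
= 2 * (14 - 2)
= 2 * 12
= 24

24


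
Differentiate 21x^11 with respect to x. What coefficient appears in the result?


We apply the power rule: d/dx [ax^n] = a*n * x^(n-1)
d/dx [21x^11]
= 21 * 11 * x^(11-1)
= 231x^10
The coefficient is 231

231


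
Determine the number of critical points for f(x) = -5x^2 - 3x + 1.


Find where f'(x) = 0:
f'(x) = -10x - 3
Set f'(x) = 0:
-10x - 3 = 0
x = 3 / (-10) = -3/10
This is a linear equation in x, so there is exactly one solution.
Number of critical points: 1

1


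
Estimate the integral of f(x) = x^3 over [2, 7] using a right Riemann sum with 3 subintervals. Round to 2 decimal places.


Right Riemann sum uses right endpoints of each subinterval.
Interval: [2, 7], n = 3
dx = (7 - 2) / 3 = 5/3
Right endpoints: [11/3, 16/3, 7]
f values: [1331/27, 4096/27, 343]
Sum = dx * (sum of f values)
= 5/3 * 544
= 2720/3 ≈ 906.67

906.67


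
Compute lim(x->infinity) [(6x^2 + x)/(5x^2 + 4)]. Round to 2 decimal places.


For limits at infinity with equal-degree polynomials,
we compare leading coefficients.
Numerator leading term: 6x^2
Denominator leading term: 5x^2
Divide both by x^2:
lim = (6 + 1/x) / (5 + 4/x^2)
As x -> infinity, the 1/x and 1/x^2 terms vanish:
= 6/5 = 1.20

1.20


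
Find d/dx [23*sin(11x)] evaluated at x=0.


Apply the chain rule to differentiate 23*sin(11x):
d/dx [23*sin(11x)]
= 23 * cos(11x) * d/dx(11x)
= 23 * 11 * cos(11x)
= 253 * cos(11x)
Evaluate at x = 0:
= 253 * cos(0)
= 253 * 1
= 253

253


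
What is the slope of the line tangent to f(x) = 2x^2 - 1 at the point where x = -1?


The slope of the tangent line equals f'(x) at the point.
f(x) = 2x^2 - 1
f'(x) = 4x
At x = -1:
f'(-1) = 4 * (-1) + 0
= -4 + 0
= -4

-4


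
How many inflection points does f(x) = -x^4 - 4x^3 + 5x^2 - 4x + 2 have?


Inflection points occur where f''(x) = 0 and concavity changes.
f(x) = -x^4 - 4x^3 + 5x^2 - 4x + 2
f'(x) = -4x^3 - 12x^2 + 10x - 4
f''(x) = -12x^2 - 24x + 10
This is a quadratic in x. Use the discriminant to count real roots.
Discriminant = (-24)^2 - 4 * (-12) * 10
= 576 - (-480)
= 1056
Since discriminant > 0, f''(x) = 0 has 2 distinct real solutions.
A quadratic with two distinct real roots changes sign at each root, so concavity changes at both.
Number of inflection points: 2

2


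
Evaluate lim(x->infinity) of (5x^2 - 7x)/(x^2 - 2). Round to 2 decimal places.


For limits at infinity with equal-degree polynomials,
we compare leading coefficients.
Numerator leading term: 5x^2
Denominator leading term: x^2
Divide both by x^2:
lim = (5 - 7/x) / (1 - 2/x^2)
As x -> infinity, the 1/x and 1/x^2 terms vanish:
= 5/1 = 5 = 5.00

5.00


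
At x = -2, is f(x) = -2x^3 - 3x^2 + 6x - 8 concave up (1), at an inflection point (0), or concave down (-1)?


Concavity is determined by the sign of f''(x).
f(x) = -2x^3 - 3x^2 + 6x - 8
f'(x) = -6x^2 - 6x + 6
f''(x) = -12x - 6
f''(-2) = -12 * (-2) - 6
= 24 - 6
= 18
Since f''(-2) > 0, the function is concave up (1)

1


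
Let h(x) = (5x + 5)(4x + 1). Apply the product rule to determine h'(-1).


Let u(x) = 5x + 5 and v(x) = 4x + 1
u'(x) = 5
v'(x) = 4
Product rule: h'(x) = u'(x)*v(x) + u(x)*v'(x)
= 5 * (4x + 1) + (5x + 5) * 4
At x = -1:
u(-1) = 5 * (-1) + 5 = 0
v(-1) = 4 * (-1) + 1 = -3
h'(-1) = 5 * (-3) + 0 * 4
= -15 + 0
= -15

-15


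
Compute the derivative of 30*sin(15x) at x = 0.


Apply the chain rule to differentiate 30*sin(15x):
d/dx [30*sin(15x)]
= 30 * cos(15x) * d/dx(15x)
= 30 * 15 * cos(15x)
= 450 * cos(15x)
Evaluate at x = 0:
= 450 * cos(0)
= 450 * 1
= 450

450


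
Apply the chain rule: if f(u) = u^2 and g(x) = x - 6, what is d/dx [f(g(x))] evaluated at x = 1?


Using the chain rule: (f(g(x)))' = f'(g(x)) * g'(x)
First, find g(1):
g(1) = 1 * 1 - 6 = -5
Next, f'(u) = 2u
And g'(x) = 1
So f'(g(1)) * g'(1)
= 2 * (-5) * 1
= -10

-10


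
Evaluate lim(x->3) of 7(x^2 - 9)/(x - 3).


Direct substitution gives 0/0, so we factor the numerator.
Factor: 7(x^2 - 9) = 7 * (x - 3)(x + 3)
Cancel the common factor (x - 3):
7(x^2 - 9)/(x - 3) = 7 * (x + 3)
Now substitute x = 3:
= 7 * (3 + 3) = 42

42


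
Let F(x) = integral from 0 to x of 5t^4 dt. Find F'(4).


By the Fundamental Theorem of Calculus (Part 1):
If F(x) = integral from 0 to x of f(t) dt, then F'(x) = f(x)
Here f(t) = 5t^4
So F'(x) = 5x^4
Evaluate at x = 4:
F'(4) = 5 * 4^4
= 5 * 256
= 1280

1280


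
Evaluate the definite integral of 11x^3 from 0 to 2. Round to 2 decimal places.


Find the antiderivative of 11x^3:
F(x) = 11/4 * x^4
Apply the Fundamental Theorem of Calculus:
F(2) - F(0)
= 11/4 * 2^4 - 11/4 * 0^4
= 11/4 * (16 - 0)
= 11/4 * 16
= 44 = 44.00

44.00


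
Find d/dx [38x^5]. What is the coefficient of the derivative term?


We apply the power rule: d/dx [ax^n] = a*n * x^(n-1)
d/dx [38x^5]
= 38 * 5 * x^(5-1)
= 190x^4
The coefficient is 190

190


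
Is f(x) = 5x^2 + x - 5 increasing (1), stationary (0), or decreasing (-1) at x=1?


Compute f'(x) to determine behavior:
f'(x) = 10x + 1
f'(1) = 10 * 1 + 1
= 10 + 1
= 11
Since f'(1) > 0, the function is increasing (1)

1


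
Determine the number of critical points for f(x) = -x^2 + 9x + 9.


Find where f'(x) = 0:
f'(x) = -2x + 9
Set f'(x) = 0:
-2x + 9 = 0
x = -9 / (-2) = 9/2
This is a linear equation in x, so there is exactly one solution.
Number of critical points: 1

1


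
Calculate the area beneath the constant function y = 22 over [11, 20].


The area under a constant function y = 22 is a rectangle.
Width = 20 - 11 = 9
Height = 22
Area = width * height
= 9 * 22
= 198

198


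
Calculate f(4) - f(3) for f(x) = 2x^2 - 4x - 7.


Net change = f(b) - f(a)
f(x) = 2x^2 - 4x - 7
Compute f(4):
f(4) = 2 * 4^2 - 4 * 4 - 7
= 32 - 16 - 7
= 9
Compute f(3):
f(3) = 2 * 3^2 - 4 * 3 - 7
= 18 - 12 - 7
= -1
Net change = 9 - (-1) = 10

10


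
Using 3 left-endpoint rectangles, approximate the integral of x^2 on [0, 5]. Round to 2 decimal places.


Left Riemann sum uses left endpoints of each subinterval.
Interval: [0, 5], n = 3
dx = (5 - 0) / 3 = 5/3
Left endpoints: [0, 5/3, 10/3]
f values: [0, 25/9, 100/9]
Sum = dx * (sum of f values)
= 5/3 * 125/9
= 625/27 ≈ 23.15

23.15


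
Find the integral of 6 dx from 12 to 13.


The integral of a constant k over [a, b] equals k * (b - a).
integral from 12 to 13 of 6 dx
= 6 * (13 - 12)
= 6 * 1
= 6

6


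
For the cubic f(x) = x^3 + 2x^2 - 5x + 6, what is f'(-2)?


Differentiate f(x) = x^3 + 2x^2 - 5x + 6 term by term:
f'(x) = 3x^2 + 4x - 5
Substitute x = -2:
f'(-2) = 3 * (-2)^2 + 4 * (-2) - 5
= 12 - 8 - 5
= -1

-1


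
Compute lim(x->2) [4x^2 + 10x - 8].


Since polynomials are continuous, we use direct substitution.
lim(x->2) of 4x^2 + 10x - 8
= 4 * 2^2 + 10 * 2 - 8
= 16 + 20 - 8
= 28

28


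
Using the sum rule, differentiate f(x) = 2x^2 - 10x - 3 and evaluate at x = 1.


Differentiate term by term using power and sum rules:
f(x) = 2x^2 - 10x - 3
f'(x) = 4x - 10
Substitute x = 1:
f'(1) = 4 * 1 - 10
= 4 - 10
= -6

-6


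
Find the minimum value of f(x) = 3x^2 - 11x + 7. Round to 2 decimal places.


For a quadratic f(x) = ax^2 + bx + c with a > 0, the minimum is at the vertex.
Vertex x-coordinate: x = -b/(2a)
x = -(-11) / (2 * 3)
x = 11/6
Substitute back to find the minimum value:
f(11/6) = 3 * (11/6)^2 - 11 * (11/6) + 7
= 121/12 - 121/6 + 7
= -37/12 ≈ -3.08

-3.08


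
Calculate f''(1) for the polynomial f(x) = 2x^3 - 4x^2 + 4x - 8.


First derivative:
f'(x) = 6x^2 - 8x + 4
Second derivative:
f''(x) = 12x - 8
Substitute x = 1:
f''(1) = 12 * 1 - 8
= 12 - 8
= 4

4


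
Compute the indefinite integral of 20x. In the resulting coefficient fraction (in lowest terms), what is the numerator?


Apply the power rule for integration:
integral of ax^n dx = a/(n+1) * x^(n+1) + C
integral of 20x dx
= 20/2 * x^2 + C
= 10 * x^2 + C
The coefficient in lowest terms is 10 = 10/1, so its numerator is 10

10


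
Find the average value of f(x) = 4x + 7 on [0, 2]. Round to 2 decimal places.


Average value = 1/(b-a) * integral from a to b of f(x) dx
First compute the integral of 4x + 7:
F(x) = 2x^2 + 7x
F(2) = 2 * 4 + 7 * 2 = 22
F(0) = 2 * 0 + 7 * 0 = 0
Integral = 22 - 0 = 22
Average = 22 / (2 - 0) = 22 / 2
= 11 = 11.00

11.00


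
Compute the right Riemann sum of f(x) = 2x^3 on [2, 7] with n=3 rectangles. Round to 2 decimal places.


Right Riemann sum uses right endpoints of each subinterval.
Interval: [2, 7], n = 3
dx = (7 - 2) / 3 = 5/3
Right endpoints: [11/3, 16/3, 7]
f values: [2662/27, 8192/27, 686]
Sum = dx * (sum of f values)
= 5/3 * 1088
= 5440/3 ≈ 1813.33

1813.33


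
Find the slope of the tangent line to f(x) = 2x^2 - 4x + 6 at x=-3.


The slope of the tangent line equals f'(x) at the point.
f(x) = 2x^2 - 4x + 6
f'(x) = 4x - 4
At x = -3:
f'(-3) = 4 * (-3) - 4
= -12 - 4
= -16

-16


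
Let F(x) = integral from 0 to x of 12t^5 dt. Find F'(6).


By the Fundamental Theorem of Calculus (Part 1):
If F(x) = integral from 0 to x of f(t) dt, then F'(x) = f(x)
Here f(t) = 12t^5
So F'(x) = 12x^5
Evaluate at x = 6:
F'(6) = 12 * 6^5
= 12 * 7776
= 93312

93312


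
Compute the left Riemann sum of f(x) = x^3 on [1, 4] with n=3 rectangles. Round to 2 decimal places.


Left Riemann sum uses left endpoints of each subinterval.
Interval: [1, 4], n = 3
dx = (4 - 1) / 3 = 1
Left endpoints: [1, 2, 3]
f values: [1, 8, 27]
Sum = dx * (sum of f values)
= 1 * 36
= 36 = 36.00

36.00


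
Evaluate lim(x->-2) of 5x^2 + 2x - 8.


Since polynomials are continuous, we use direct substitution.
lim(x->-2) of 5x^2 + 2x - 8
= 5 * (-2)^2 + 2 * (-2) - 8
= 20 - 4 - 8
= 8

8


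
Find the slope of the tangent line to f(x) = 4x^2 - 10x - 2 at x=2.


The slope of the tangent line equals f'(x) at the point.
f(x) = 4x^2 - 10x - 2
f'(x) = 8x - 10
At x = 2:
f'(2) = 8 * 2 - 10
= 16 - 10
= 6

6


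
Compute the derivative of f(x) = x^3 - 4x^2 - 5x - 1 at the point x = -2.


Differentiate f(x) = x^3 - 4x^2 - 5x - 1 term by term:
f'(x) = 3x^2 - 8x - 5
Substitute x = -2:
f'(-2) = 3 * (-2)^2 - 8 * (-2) - 5
= 12 + 16 - 5
= 23

23


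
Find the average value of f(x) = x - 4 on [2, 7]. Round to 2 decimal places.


Average value = 1/(b-a) * integral from a to b of f(x) dx
First compute the integral of x - 4:
F(x) = (1/2)x^2 - 4x
F(7) = 1/2 * 49 - 4 * 7 = -7/2
F(2) = 1/2 * 4 - 4 * 2 = -6
Integral = -7/2 - (-6) = 5/2
Average = (5/2) / (7 - 2) = (5/2) / 5
= 1/2 = 0.50

0.50


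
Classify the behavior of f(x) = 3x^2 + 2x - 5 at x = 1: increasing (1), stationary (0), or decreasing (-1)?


Compute f'(x) to determine behavior:
f'(x) = 6x + 2
f'(1) = 6 * 1 + 2
= 6 + 2
= 8
Since f'(1) > 0, the function is increasing (1)

1


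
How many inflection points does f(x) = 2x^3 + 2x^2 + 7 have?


Inflection points occur where f''(x) = 0 and concavity changes.
f(x) = 2x^3 + 2x^2 + 7
f'(x) = 6x^2 + 4x
f''(x) = 12x + 4
Set f''(x) = 0:
12x + 4 = 0
x = -4 / 12 = -1/3
Since f''(x) is linear (degree 1), it changes sign at this point.
Therefore there is exactly 1 inflection point.

1


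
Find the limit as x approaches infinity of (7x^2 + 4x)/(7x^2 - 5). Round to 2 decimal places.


For limits at infinity with equal-degree polynomials,
we compare leading coefficients.
Numerator leading term: 7x^2
Denominator leading term: 7x^2
Divide both by x^2:
lim = (7 + 4/x) / (7 - 5/x^2)
As x -> infinity, the 1/x and 1/x^2 terms vanish:
= 7/7 = 1 = 1.00

1.00


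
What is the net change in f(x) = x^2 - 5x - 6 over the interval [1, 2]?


Net change = f(b) - f(a)
f(x) = x^2 - 5x - 6
Compute f(2):
f(2) = 1 * 2^2 - 5 * 2 - 6
= 4 - 10 - 6
= -12
Compute f(1):
f(1) = 1 * 1^2 - 5 * 1 - 6
= 1 - 5 - 6
= -10
Net change = -12 - (-10) = -2

-2


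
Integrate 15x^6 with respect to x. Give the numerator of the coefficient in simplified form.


Apply the power rule for integration:
integral of ax^n dx = a/(n+1) * x^(n+1) + C
integral of 15x^6 dx
= 15/7 * x^7 + C
The coefficient in lowest terms is 15/7, and its numerator is 15

15


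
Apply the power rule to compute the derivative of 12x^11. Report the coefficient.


We apply the power rule: d/dx [ax^n] = a*n * x^(n-1)
d/dx [12x^11]
= 12 * 11 * x^(11-1)
= 132x^10
The coefficient is 132

132


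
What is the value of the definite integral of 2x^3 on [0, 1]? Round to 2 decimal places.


Find the antiderivative of 2x^3:
F(x) = 2/4 * x^4
Apply the Fundamental Theorem of Calculus:
F(1) - F(0)
= 2/4 * 1^4 - 2/4 * 0^4
= 2/4 * (1 - 0)
= 2/4 * 1
= 1/2 = 0.50

0.50


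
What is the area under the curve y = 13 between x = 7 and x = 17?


The area under a constant function y = 13 is a rectangle.
Width = 17 - 7 = 10
Height = 13
Area = width * height
= 10 * 13
= 130

130


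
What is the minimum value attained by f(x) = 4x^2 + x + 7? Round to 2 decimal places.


For a quadratic f(x) = ax^2 + bx + c with a > 0, the minimum is at the vertex.
Vertex x-coordinate: x = -b/(2a)
x = -(1) / (2 * 4)
x = -1/8
Substitute back to find the minimum value:
f(-1/8) = 4 * (-1/8)^2 + 1 * (-1/8) + 7
= 1/16 - 1/8 + 7
= 111/16 ≈ 6.94

6.94


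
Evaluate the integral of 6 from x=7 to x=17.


The integral of a constant k over [a, b] equals k * (b - a).
integral from 7 to 17 of 6 dx
= 6 * (17 - 7)
= 6 * 10
= 60

60


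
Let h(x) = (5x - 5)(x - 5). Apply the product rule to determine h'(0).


Let u(x) = 5x - 5 and v(x) = x - 5
u'(x) = 5
v'(x) = 1
Product rule: h'(x) = u'(x)*v(x) + u(x)*v'(x)
= 5 * (x - 5) + (5x - 5) * 1
At x = 0:
u(0) = 5 * 0 - 5 = -5
v(0) = 1 * 0 - 5 = -5
h'(0) = 5 * (-5) + (-5) * 1
= -25 - 5
= -30

-30


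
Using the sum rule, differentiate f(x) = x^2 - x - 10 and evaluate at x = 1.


Differentiate term by term using power and sum rules:
f(x) = x^2 - x - 10
f'(x) = 2x - 1
Substitute x = 1:
f'(1) = 2 * 1 - 1
= 2 - 1
= 1

1


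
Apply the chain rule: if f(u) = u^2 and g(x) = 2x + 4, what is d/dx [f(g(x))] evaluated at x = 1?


Using the chain rule: (f(g(x)))' = f'(g(x)) * g'(x)
First, find g(1):
g(1) = 2 * 1 + 4 = 6
Next, f'(u) = 2u
And g'(x) = 2
So f'(g(1)) * g'(1)
= 2 * 6 * 2
= 24

24


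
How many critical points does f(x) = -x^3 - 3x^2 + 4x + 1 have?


Find where f'(x) = 0:
f(x) = -x^3 - 3x^2 + 4x + 1
f'(x) = -3x^2 - 6x + 4
This is a quadratic in x. Use the discriminant to count real roots.
Discriminant = (-6)^2 - 4 * (-3) * 4
= 36 - (-48)
= 84
Since discriminant > 0, f'(x) = 0 has 2 real solutions.
Number of critical points: 2

2


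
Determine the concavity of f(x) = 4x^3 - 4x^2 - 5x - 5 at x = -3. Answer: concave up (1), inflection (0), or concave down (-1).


Concavity is determined by the sign of f''(x).
f(x) = 4x^3 - 4x^2 - 5x - 5
f'(x) = 12x^2 - 8x - 5
f''(x) = 24x - 8
f''(-3) = 24 * (-3) - 8
= -72 - 8
= -80
Since f''(-3) < 0, the function is concave down (-1)

-1


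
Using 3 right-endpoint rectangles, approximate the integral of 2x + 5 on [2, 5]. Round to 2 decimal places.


Right Riemann sum uses right endpoints of each subinterval.
Interval: [2, 5], n = 3
dx = (5 - 2) / 3 = 1
Right endpoints: [3, 4, 5]
f values: [11, 13, 15]
Sum = dx * (sum of f values)
= 1 * 39
= 39 = 39.00

39.00


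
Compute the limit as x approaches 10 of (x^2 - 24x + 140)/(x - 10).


Direct substitution gives 0/0, so we factor the numerator.
Factor: (x^2 - 24x + 140) = (x - 10)(x - 14)
Cancel the common factor (x - 10):
(x^2 - 24x + 140)/(x - 10) = (x - 14)
Now substitute x = 10:
= (10) - (14) = -4

-4


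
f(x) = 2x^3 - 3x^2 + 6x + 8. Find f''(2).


First derivative:
f'(x) = 6x^2 - 6x + 6
Second derivative:
f''(x) = 12x - 6
Substitute x = 2:
f''(2) = 12 * 2 - 6
= 24 - 6
= 18

18


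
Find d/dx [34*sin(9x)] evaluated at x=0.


Apply the chain rule to differentiate 34*sin(9x):
d/dx [34*sin(9x)]
= 34 * cos(9x) * d/dx(9x)
= 34 * 9 * cos(9x)
= 306 * cos(9x)
Evaluate at x = 0:
= 306 * cos(0)
= 306 * 1
= 306

306


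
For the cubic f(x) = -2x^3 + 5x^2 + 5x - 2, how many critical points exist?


Find where f'(x) = 0:
f(x) = -2x^3 + 5x^2 + 5x - 2
f'(x) = -6x^2 + 10x + 5
This is a quadratic in x. Use the discriminant to count real roots.
Discriminant = (10)^2 - 4 * (-6) * 5
= 100 - (-120)
= 220
Since discriminant > 0, f'(x) = 0 has 2 real solutions.
Number of critical points: 2

2


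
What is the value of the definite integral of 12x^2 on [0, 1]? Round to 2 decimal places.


Find the antiderivative of 12x^2:
F(x) = 12/3 * x^3
Apply the Fundamental Theorem of Calculus:
F(1) - F(0)
= 12/3 * 1^3 - 12/3 * 0^3
= 12/3 * (1 - 0)
= 12/3 * 1
= 4 = 4.00

4.00


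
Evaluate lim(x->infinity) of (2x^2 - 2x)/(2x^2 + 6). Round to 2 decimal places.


For limits at infinity with equal-degree polynomials,
we compare leading coefficients.
Numerator leading term: 2x^2
Denominator leading term: 2x^2
Divide both by x^2:
lim = (2 - 2/x) / (2 + 6/x^2)
As x -> infinity, the 1/x and 1/x^2 terms vanish:
= 2/2 = 1 = 1.00

1.00


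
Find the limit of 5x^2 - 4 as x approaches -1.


Since polynomials are continuous, we use direct substitution.
lim(x->-1) of 5x^2 - 4
= 5 * (-1)^2 + 0 * (-1) - 4
= 5 + 0 - 4
= 1

1


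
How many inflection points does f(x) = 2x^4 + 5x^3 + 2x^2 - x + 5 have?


Inflection points occur where f''(x) = 0 and concavity changes.
f(x) = 2x^4 + 5x^3 + 2x^2 - x + 5
f'(x) = 8x^3 + 15x^2 + 4x - 1
f''(x) = 24x^2 + 30x + 4
This is a quadratic in x. Use the discriminant to count real roots.
Discriminant = (30)^2 - 4 * 24 * 4
= 900 - 384
= 516
Since discriminant > 0, f''(x) = 0 has 2 distinct real solutions.
A quadratic with two distinct real roots changes sign at each root, so concavity changes at both.
Number of inflection points: 2

2


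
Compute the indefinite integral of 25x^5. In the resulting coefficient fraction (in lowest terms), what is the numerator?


Apply the power rule for integration:
integral of ax^n dx = a/(n+1) * x^(n+1) + C
integral of 25x^5 dx
= 25/6 * x^6 + C
The coefficient in lowest terms is 25/6, and its numerator is 25

25


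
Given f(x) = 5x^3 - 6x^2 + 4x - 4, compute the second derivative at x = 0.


First derivative:
f'(x) = 15x^2 - 12x + 4
Second derivative:
f''(x) = 30x - 12
Substitute x = 0:
f''(0) = 30 * 0 - 12
= 0 - 12
= -12

-12


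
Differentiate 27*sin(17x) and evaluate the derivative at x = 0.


Apply the chain rule to differentiate 27*sin(17x):
d/dx [27*sin(17x)]
= 27 * cos(17x) * d/dx(17x)
= 27 * 17 * cos(17x)
= 459 * cos(17x)
Evaluate at x = 0:
= 459 * cos(0)
= 459 * 1
= 459

459


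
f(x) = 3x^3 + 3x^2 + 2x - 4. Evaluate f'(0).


Differentiate f(x) = 3x^3 + 3x^2 + 2x - 4 term by term:
f'(x) = 9x^2 + 6x + 2
Substitute x = 0:
f'(0) = 9 * 0^2 + 6 * 0 + 2
= 0 + 0 + 2
= 2

2


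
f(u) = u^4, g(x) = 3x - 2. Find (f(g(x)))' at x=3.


Using the chain rule: (f(g(x)))' = f'(g(x)) * g'(x)
First, find g(3):
g(3) = 3 * 3 - 2 = 7
Next, f'(u) = 4u^3
And g'(x) = 3
So f'(g(3)) * g'(3)
= 4 * 7^3 * 3
= 4 * 343 * 3
= 4116

4116


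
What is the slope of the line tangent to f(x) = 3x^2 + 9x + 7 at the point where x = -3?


The slope of the tangent line equals f'(x) at the point.
f(x) = 3x^2 + 9x + 7
f'(x) = 6x + 9
At x = -3:
f'(-3) = 6 * (-3) + 9
= -18 + 9
= -9

-9


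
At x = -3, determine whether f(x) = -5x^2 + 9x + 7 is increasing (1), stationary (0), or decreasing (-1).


Compute f'(x) to determine behavior:
f'(x) = -10x + 9
f'(-3) = -10 * (-3) + 9
= 30 + 9
= 39
Since f'(-3) > 0, the function is increasing (1)

1


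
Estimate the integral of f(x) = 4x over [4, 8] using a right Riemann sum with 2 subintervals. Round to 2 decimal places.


Right Riemann sum uses right endpoints of each subinterval.
Interval: [4, 8], n = 2
dx = (8 - 4) / 2 = 2
Right endpoints: [6, 8]
f values: [24, 32]
Sum = dx * (sum of f values)
= 2 * 56
= 112 = 112.00

112.00


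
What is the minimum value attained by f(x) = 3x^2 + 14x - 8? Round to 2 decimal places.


For a quadratic f(x) = ax^2 + bx + c with a > 0, the minimum is at the vertex.
Vertex x-coordinate: x = -b/(2a)
x = -(14) / (2 * 3)
x = -14/6 = -7/3
Substitute back to find the minimum value:
f(-7/3) = 3 * (-7/3)^2 + 14 * (-7/3) - 8
= 49/3 - 98/3 - 8
= -73/3 ≈ -24.33

-24.33


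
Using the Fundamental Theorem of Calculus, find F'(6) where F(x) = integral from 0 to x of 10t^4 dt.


By the Fundamental Theorem of Calculus (Part 1):
If F(x) = integral from 0 to x of f(t) dt, then F'(x) = f(x)
Here f(t) = 10t^4
So F'(x) = 10x^4
Evaluate at x = 6:
F'(6) = 10 * 6^4
= 10 * 1296
= 12960

12960


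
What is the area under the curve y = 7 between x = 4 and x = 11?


The area under a constant function y = 7 is a rectangle.
Width = 11 - 4 = 7
Height = 7
Area = width * height
= 7 * 7
= 49

49


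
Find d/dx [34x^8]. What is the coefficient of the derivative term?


We apply the power rule: d/dx [ax^n] = a*n * x^(n-1)
d/dx [34x^8]
= 34 * 8 * x^(8-1)
= 272x^7
The coefficient is 272

272


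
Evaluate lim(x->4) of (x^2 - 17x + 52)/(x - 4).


Direct substitution gives 0/0, so we factor the numerator.
Factor: (x^2 - 17x + 52) = (x - 4)(x - 13)
Cancel the common factor (x - 4):
(x^2 - 17x + 52)/(x - 4) = (x - 13)
Now substitute x = 4:
= (4) - (13) = -9

-9


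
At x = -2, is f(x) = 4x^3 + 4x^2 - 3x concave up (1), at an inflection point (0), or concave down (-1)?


Concavity is determined by the sign of f''(x).
f(x) = 4x^3 + 4x^2 - 3x
f'(x) = 12x^2 + 8x - 3
f''(x) = 24x + 8
f''(-2) = 24 * (-2) + 8
= -48 + 8
= -40
Since f''(-2) < 0, the function is concave down (-1)

-1


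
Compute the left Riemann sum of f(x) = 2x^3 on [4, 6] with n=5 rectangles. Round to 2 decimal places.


Left Riemann sum uses left endpoints of each subinterval.
Interval: [4, 6], n = 5
dx = (6 - 4) / 5 = 2/5
Left endpoints: [4, 22/5, 24/5, 26/5, 28/5]
f values: [128, 21296/125, 27648/125, 35152/125, 43904/125]
Sum = dx * (sum of f values)
= 2/5 * 1152
= 2304/5 = 460.80

460.80


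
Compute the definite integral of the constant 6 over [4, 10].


The integral of a constant k over [a, b] equals k * (b - a).
integral from 4 to 10 of 6 dx
= 6 * (10 - 4)
= 6 * 6
= 36

36


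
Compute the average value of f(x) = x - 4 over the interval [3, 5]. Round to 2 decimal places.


Average value = 1/(b-a) * integral from a to b of f(x) dx
First compute the integral of x - 4:
F(x) = (1/2)x^2 - 4x
F(5) = 1/2 * 25 - 4 * 5 = -15/2
F(3) = 1/2 * 9 - 4 * 3 = -15/2
Integral = -15/2 - (-15/2) = 0
Average = 0 / (5 - 3) = 0 / 2
= 0 = 0.00

0.00


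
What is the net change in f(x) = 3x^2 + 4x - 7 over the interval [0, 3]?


Net change = f(b) - f(a)
f(x) = 3x^2 + 4x - 7
Compute f(3):
f(3) = 3 * 3^2 + 4 * 3 - 7
= 27 + 12 - 7
= 32
Compute f(0):
f(0) = 3 * 0^2 + 4 * 0 - 7
= 0 + 0 - 7
= -7
Net change = 32 - (-7) = 39

39


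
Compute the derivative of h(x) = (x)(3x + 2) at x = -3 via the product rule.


Let u(x) = x and v(x) = 3x + 2
u'(x) = 1
v'(x) = 3
Product rule: h'(x) = u'(x)*v(x) + u(x)*v'(x)
= 1 * (3x + 2) + (x) * 3
At x = -3:
u(-3) = 1 * (-3) + 0 = -3
v(-3) = 3 * (-3) + 2 = -7
h'(-3) = 1 * (-7) + (-3) * 3
= -7 - 9
= -16

-16


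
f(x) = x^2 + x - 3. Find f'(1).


Differentiate term by term using power and sum rules:
f(x) = x^2 + x - 3
f'(x) = 2x + 1
Substitute x = 1:
f'(1) = 2 * 1 + 1
= 2 + 1
= 3

3


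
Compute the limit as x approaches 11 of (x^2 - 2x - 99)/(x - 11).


Direct substitution gives 0/0, so we factor the numerator.
Factor: (x^2 - 2x - 99) = (x - 11)(x + 9)
Cancel the common factor (x - 11):
(x^2 - 2x - 99)/(x - 11) = (x + 9)
Now substitute x = 11:
= (11) - (-9) = 20

20


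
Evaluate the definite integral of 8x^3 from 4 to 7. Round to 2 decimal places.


Find the antiderivative of 8x^3:
F(x) = 8/4 * x^4
Apply the Fundamental Theorem of Calculus:
F(7) - F(4)
= 8/4 * 7^4 - 8/4 * 4^4
= 8/4 * (2401 - 256)
= 8/4 * 2145
= 4290 = 4290.00

4290.00


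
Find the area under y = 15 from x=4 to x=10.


The area under a constant function y = 15 is a rectangle.
Width = 10 - 4 = 6
Height = 15
Area = width * height
= 6 * 15
= 90

90


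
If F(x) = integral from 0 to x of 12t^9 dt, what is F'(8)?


By the Fundamental Theorem of Calculus (Part 1):
If F(x) = integral from 0 to x of f(t) dt, then F'(x) = f(x)
Here f(t) = 12t^9
So F'(x) = 12x^9
Evaluate at x = 8:
F'(8) = 12 * 8^9
= 12 * 134217728
= 1610612736

1610612736


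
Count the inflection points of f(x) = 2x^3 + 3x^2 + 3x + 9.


Inflection points occur where f''(x) = 0 and concavity changes.
f(x) = 2x^3 + 3x^2 + 3x + 9
f'(x) = 6x^2 + 6x + 3
f''(x) = 12x + 6
Set f''(x) = 0:
12x + 6 = 0
x = -6 / 12 = -1/2
Since f''(x) is linear (degree 1), it changes sign at this point.
Therefore there is exactly 1 inflection point.

1


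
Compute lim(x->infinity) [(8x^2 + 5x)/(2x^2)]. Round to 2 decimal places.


For limits at infinity with equal-degree polynomials,
we compare leading coefficients.
Numerator leading term: 8x^2
Denominator leading term: 2x^2
Divide both by x^2:
lim = (8 + 5/x) / (2)
As x -> infinity, the 1/x and 1/x^2 terms vanish:
= 8/2 = 4 = 4.00

4.00


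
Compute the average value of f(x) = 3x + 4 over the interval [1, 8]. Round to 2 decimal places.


Average value = 1/(b-a) * integral from a to b of f(x) dx
First compute the integral of 3x + 4:
F(x) = (3/2)x^2 + 4x
F(8) = 3/2 * 64 + 4 * 8 = 128
F(1) = 3/2 * 1 + 4 * 1 = 11/2
Integral = 128 - 11/2 = 245/2
Average = (245/2) / (8 - 1) = (245/2) / 7
= 35/2 = 17.50

17.50


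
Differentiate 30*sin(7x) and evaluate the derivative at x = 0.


Apply the chain rule to differentiate 30*sin(7x):
d/dx [30*sin(7x)]
= 30 * cos(7x) * d/dx(7x)
= 30 * 7 * cos(7x)
= 210 * cos(7x)
Evaluate at x = 0:
= 210 * cos(0)
= 210 * 1
= 210

210


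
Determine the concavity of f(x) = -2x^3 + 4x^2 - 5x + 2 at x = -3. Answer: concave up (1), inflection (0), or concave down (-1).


Concavity is determined by the sign of f''(x).
f(x) = -2x^3 + 4x^2 - 5x + 2
f'(x) = -6x^2 + 8x - 5
f''(x) = -12x + 8
f''(-3) = -12 * (-3) + 8
= 36 + 8
= 44
Since f''(-3) > 0, the function is concave up (1)

1


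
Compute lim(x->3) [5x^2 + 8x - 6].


Since polynomials are continuous, we use direct substitution.
lim(x->3) of 5x^2 + 8x - 6
= 5 * 3^2 + 8 * 3 - 6
= 45 + 24 - 6
= 63

63


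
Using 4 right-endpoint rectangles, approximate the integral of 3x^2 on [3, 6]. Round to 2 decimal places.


Right Riemann sum uses right endpoints of each subinterval.
Interval: [3, 6], n = 4
dx = (6 - 3) / 4 = 3/4
Right endpoints: [15/4, 9/2, 21/4, 6]
f values: [675/16, 243/4, 1323/16, 108]
Sum = dx * (sum of f values)
= 3/4 * 2349/8
= 7047/32 ≈ 220.22

220.22


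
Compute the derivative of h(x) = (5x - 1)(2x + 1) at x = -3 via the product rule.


Let u(x) = 5x - 1 and v(x) = 2x + 1
u'(x) = 5
v'(x) = 2
Product rule: h'(x) = u'(x)*v(x) + u(x)*v'(x)
= 5 * (2x + 1) + (5x - 1) * 2
At x = -3:
u(-3) = 5 * (-3) - 1 = -16
v(-3) = 2 * (-3) + 1 = -5
h'(-3) = 5 * (-5) + (-16) * 2
= -25 - 32
= -57

-57


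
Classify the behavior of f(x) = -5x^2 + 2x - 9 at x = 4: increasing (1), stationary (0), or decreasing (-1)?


Compute f'(x) to determine behavior:
f'(x) = -10x + 2
f'(4) = -10 * 4 + 2
= -40 + 2
= -38
Since f'(4) < 0, the function is decreasing (-1)

-1


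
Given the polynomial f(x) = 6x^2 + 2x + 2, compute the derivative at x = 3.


Differentiate term by term using power and sum rules:
f(x) = 6x^2 + 2x + 2
f'(x) = 12x + 2
Substitute x = 3:
f'(3) = 12 * 3 + 2
= 36 + 2
= 38

38


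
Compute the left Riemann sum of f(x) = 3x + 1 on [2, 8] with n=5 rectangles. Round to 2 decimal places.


Left Riemann sum uses left endpoints of each subinterval.
Interval: [2, 8], n = 5
dx = (8 - 2) / 5 = 6/5
Left endpoints: [2, 16/5, 22/5, 28/5, 34/5]
f values: [7, 53/5, 71/5, 89/5, 107/5]
Sum = dx * (sum of f values)
= 6/5 * 71
= 426/5 = 85.20

85.20


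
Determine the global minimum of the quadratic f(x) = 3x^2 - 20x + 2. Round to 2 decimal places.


For a quadratic f(x) = ax^2 + bx + c with a > 0, the minimum is at the vertex.
Vertex x-coordinate: x = -b/(2a)
x = -(-20) / (2 * 3)
x = 20/6 = 10/3
Substitute back to find the minimum value:
f(10/3) = 3 * (10/3)^2 - 20 * (10/3) + 2
= 100/3 - 200/3 + 2
= -94/3 ≈ -31.33

-31.33


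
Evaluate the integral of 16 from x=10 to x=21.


The integral of a constant k over [a, b] equals k * (b - a).
integral from 10 to 21 of 16 dx
= 16 * (21 - 10)
= 16 * 11
= 176

176
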